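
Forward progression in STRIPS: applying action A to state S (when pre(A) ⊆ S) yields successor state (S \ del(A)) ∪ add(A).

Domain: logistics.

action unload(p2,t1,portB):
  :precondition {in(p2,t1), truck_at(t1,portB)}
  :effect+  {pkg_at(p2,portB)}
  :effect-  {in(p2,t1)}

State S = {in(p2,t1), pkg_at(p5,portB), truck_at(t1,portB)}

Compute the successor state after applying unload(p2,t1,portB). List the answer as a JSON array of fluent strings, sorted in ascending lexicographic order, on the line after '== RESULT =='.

Progress:
  pre ⊆ S: {in(p2,t1), truck_at(t1,portB)} ⊆ S  — applicable
  S \ del = {pkg_at(p5,portB), truck_at(t1,portB)}
  ∪ add   = {pkg_at(p2,portB), pkg_at(p5,portB), truck_at(t1,portB)}

== RESULT ==
["pkg_at(p2,portB)", "pkg_at(p5,portB)", "truck_at(t1,portB)"]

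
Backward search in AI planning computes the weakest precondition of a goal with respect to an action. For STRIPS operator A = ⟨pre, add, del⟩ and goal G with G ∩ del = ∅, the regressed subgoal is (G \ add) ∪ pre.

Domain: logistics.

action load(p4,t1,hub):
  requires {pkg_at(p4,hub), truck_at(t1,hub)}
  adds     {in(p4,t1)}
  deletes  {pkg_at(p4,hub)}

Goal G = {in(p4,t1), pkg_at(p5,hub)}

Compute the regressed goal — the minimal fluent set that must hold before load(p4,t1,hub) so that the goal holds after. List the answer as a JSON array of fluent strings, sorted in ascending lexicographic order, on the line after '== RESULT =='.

Regress:
  G ∩ del = {}  (empty — regression defined)
  G \ add = {in(p4,t1), pkg_at(p5,hub)} \ {in(p4,t1)} = {pkg_at(p5,hub)}
  ∪ pre   = {pkg_at(p5,hub)} ∪ {pkg_at(p4,hub), truck_at(t1,hub)}
          = {pkg_at(p4,hub), pkg_at(p5,hub), truck_at(t1,hub)}

== RESULT ==
["pkg_at(p4,hub)", "pkg_at(p5,hub)", "truck_at(t1,hub)"]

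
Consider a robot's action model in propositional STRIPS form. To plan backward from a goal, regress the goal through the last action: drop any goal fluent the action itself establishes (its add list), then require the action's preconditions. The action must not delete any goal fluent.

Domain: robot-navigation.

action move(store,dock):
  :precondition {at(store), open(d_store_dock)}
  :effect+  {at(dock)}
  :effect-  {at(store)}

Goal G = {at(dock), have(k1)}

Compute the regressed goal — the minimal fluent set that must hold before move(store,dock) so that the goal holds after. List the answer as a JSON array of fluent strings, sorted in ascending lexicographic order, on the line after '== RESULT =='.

Compute (G \ add) ∪ pre:
  G ∩ del = {}  (empty — regression defined)
  G \ add = {at(dock), have(k1)} \ {at(dock)} = {have(k1)}
  ∪ pre   = {have(k1)} ∪ {at(store), open(d_store_dock)}
          = {at(store), have(k1), open(d_store_dock)}

== RESULT ==
["at(store)", "have(k1)", "open(d_store_dock)"]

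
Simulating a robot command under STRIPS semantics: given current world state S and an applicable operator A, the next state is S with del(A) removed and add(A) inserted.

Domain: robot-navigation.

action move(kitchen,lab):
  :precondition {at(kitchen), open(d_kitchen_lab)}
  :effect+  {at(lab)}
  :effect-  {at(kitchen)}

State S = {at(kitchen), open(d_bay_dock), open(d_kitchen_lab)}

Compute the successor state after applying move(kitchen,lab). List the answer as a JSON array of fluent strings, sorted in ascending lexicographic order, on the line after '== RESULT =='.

Compute (S \ del) ∪ add:
  pre ⊆ S: {at(kitchen), open(d_kitchen_lab)} ⊆ S  — applicable
  S \ del = {open(d_bay_dock), open(d_kitchen_lab)}
  ∪ add   = {at(lab), open(d_bay_dock), open(d_kitchen_lab)}

== RESULT ==
["at(lab)", "open(d_bay_dock)", "open(d_kitchen_lab)"]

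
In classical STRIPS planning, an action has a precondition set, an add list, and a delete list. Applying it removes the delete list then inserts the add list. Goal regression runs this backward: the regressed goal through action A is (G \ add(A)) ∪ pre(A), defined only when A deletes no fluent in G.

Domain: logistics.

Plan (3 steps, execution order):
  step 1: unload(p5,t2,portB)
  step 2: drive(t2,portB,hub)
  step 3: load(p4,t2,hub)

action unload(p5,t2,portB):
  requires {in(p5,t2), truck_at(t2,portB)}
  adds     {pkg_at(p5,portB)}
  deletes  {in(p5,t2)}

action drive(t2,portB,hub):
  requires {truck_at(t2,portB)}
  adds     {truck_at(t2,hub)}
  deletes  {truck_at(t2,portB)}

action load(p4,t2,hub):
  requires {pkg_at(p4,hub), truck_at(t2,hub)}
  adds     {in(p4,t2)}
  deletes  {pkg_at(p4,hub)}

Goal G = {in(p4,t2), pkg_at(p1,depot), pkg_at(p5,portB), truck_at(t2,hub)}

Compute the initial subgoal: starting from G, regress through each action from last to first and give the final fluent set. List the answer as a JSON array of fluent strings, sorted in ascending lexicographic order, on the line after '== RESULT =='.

Regress step by step:
  through step 3 (load(p4,t2,hub)): drop {in(p4,t2)}, keep {pkg_at(p1,depot), pkg_at(p5,portB), truck_at(t2,hub)}, require {pkg_at(p4,hub), truck_at(t2,hub)}
    → {pkg_at(p1,depot), pkg_at(p4,hub), pkg_at(p5,portB), truck_at(t2,hub)}
  through step 2 (drive(t2,portB,hub)): drop {truck_at(t2,hub)}, keep {pkg_at(p1,depot), pkg_at(p4,hub), pkg_at(p5,portB)}, require {truck_at(t2,portB)}
    → {pkg_at(p1,depot), pkg_at(p4,hub), pkg_at(p5,portB), truck_at(t2,portB)}
  through step 1 (unload(p5,t2,portB)): drop {pkg_at(p5,portB)}, keep {pkg_at(p1,depot), pkg_at(p4,hub), truck_at(t2,portB)}, require {in(p5,t2), truck_at(t2,portB)}
    → {in(p5,t2), pkg_at(p1,depot), pkg_at(p4,hub), truck_at(t2,portB)}

== RESULT ==
["in(p5,t2)", "pkg_at(p1,depot)", "pkg_at(p4,hub)", "truck_at(t2,portB)"]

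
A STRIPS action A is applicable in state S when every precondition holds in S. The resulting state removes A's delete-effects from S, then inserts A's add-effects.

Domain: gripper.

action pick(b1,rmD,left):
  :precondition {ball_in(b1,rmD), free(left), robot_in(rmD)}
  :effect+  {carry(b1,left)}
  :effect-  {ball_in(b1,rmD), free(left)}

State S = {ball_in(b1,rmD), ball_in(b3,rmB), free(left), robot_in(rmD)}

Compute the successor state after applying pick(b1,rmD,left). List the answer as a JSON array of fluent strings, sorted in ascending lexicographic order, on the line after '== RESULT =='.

Compute (S \ del) ∪ add:
  pre ⊆ S: {ball_in(b1,rmD), free(left), robot_in(rmD)} ⊆ S  — applicable
  S \ del = {ball_in(b3,rmB), robot_in(rmD)}
  ∪ add   = {ball_in(b3,rmB), carry(b1,left), robot_in(rmD)}

== RESULT ==
["ball_in(b3,rmB)", "carry(b1,left)", "robot_in(rmD)"]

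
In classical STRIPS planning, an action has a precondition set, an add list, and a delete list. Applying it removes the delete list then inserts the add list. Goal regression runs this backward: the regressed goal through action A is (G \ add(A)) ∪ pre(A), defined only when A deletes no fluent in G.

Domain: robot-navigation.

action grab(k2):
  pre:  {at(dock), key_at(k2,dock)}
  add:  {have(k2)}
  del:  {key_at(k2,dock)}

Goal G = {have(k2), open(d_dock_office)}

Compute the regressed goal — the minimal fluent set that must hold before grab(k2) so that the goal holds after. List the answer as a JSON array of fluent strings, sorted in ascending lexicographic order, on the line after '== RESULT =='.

Regress:
  G ∩ del = {}  (empty — regression defined)
  G \ add = {have(k2), open(d_dock_office)} \ {have(k2)} = {open(d_dock_office)}
  ∪ pre   = {open(d_dock_office)} ∪ {at(dock), key_at(k2,dock)}
          = {at(dock), key_at(k2,dock), open(d_dock_office)}

== RESULT ==
["at(dock)", "key_at(k2,dock)", "open(d_dock_office)"]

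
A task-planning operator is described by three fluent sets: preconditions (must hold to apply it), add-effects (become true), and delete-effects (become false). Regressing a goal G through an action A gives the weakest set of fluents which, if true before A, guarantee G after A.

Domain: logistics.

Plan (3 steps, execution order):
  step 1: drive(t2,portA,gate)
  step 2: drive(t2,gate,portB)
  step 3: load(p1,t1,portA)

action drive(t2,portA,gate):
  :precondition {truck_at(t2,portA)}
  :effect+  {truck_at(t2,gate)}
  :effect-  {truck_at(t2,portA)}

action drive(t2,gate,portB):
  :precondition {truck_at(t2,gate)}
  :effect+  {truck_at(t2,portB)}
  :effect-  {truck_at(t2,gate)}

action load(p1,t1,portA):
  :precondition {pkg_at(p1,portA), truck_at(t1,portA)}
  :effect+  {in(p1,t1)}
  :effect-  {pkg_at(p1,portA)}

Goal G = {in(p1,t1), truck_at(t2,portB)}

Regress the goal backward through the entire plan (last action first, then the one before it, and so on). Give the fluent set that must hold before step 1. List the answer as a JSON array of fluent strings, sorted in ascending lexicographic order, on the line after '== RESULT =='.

Work backward from the goal:
  through step 3 (load(p1,t1,portA)): drop {in(p1,t1)}, keep {truck_at(t2,portB)}, require {pkg_at(p1,portA), truck_at(t1,portA)}
    → {pkg_at(p1,portA), truck_at(t1,portA), truck_at(t2,portB)}
  through step 2 (drive(t2,gate,portB)): drop {truck_at(t2,portB)}, keep {pkg_at(p1,portA), truck_at(t1,portA)}, require {truck_at(t2,gate)}
    → {pkg_at(p1,portA), truck_at(t1,portA), truck_at(t2,gate)}
  through step 1 (drive(t2,portA,gate)): drop {truck_at(t2,gate)}, keep {pkg_at(p1,portA), truck_at(t1,portA)}, require {truck_at(t2,portA)}
    → {pkg_at(p1,portA), truck_at(t1,portA), truck_at(t2,portA)}

== RESULT ==
["pkg_at(p1,portA)", "truck_at(t1,portA)", "truck_at(t2,portA)"]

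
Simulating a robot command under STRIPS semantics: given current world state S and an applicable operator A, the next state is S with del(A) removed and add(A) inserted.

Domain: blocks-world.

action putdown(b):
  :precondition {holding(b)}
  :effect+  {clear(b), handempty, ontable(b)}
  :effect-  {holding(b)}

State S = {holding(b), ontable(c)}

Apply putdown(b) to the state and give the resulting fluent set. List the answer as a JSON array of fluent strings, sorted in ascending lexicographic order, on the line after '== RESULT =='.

Compute (S \ del) ∪ add:
  pre ⊆ S: {holding(b)} ⊆ S  — applicable
  S \ del = {ontable(c)}
  ∪ add   = {clear(b), handempty, ontable(b), ontable(c)}

== RESULT ==
["clear(b)", "handempty", "ontable(b)", "ontable(c)"]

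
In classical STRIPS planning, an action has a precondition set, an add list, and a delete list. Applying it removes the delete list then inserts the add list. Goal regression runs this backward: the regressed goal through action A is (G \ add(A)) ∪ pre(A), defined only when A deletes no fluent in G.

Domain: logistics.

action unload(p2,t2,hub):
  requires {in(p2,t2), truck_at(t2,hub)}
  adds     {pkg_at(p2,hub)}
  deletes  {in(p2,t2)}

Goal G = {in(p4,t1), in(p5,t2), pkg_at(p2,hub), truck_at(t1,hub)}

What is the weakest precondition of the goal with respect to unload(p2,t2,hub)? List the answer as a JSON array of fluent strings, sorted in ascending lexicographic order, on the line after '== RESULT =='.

Regress:
  G ∩ del = {}  (empty — regression defined)
  G \ add = {in(p4,t1), in(p5,t2), pkg_at(p2,hub), truck_at(t1,hub)} \ {pkg_at(p2,hub)} = {in(p4,t1), in(p5,t2), truck_at(t1,hub)}
  ∪ pre   = {in(p4,t1), in(p5,t2), truck_at(t1,hub)} ∪ {in(p2,t2), truck_at(t2,hub)}
          = {in(p2,t2), in(p4,t1), in(p5,t2), truck_at(t1,hub), truck_at(t2,hub)}

== RESULT ==
["in(p2,t2)", "in(p4,t1)", "in(p5,t2)", "truck_at(t1,hub)", "truck_at(t2,hub)"]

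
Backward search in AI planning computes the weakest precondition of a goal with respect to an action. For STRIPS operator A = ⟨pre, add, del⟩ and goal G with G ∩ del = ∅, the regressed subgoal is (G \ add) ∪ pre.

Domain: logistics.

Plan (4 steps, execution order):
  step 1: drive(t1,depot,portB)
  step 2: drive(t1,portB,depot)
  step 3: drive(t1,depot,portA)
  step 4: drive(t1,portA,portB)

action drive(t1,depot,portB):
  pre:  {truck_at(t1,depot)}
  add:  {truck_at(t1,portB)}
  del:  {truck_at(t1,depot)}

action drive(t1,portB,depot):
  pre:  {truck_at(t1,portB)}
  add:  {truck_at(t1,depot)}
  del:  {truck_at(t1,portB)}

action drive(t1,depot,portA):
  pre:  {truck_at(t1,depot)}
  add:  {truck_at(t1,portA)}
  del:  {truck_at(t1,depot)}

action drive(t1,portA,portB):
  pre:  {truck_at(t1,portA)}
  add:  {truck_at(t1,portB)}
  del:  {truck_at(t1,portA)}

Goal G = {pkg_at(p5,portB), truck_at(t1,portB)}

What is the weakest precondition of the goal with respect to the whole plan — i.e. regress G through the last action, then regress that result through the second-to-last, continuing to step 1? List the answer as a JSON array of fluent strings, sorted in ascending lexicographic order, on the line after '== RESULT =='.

Work backward from the goal:
  through step 4 (drive(t1,portA,portB)): drop {truck_at(t1,portB)}, keep {pkg_at(p5,portB)}, require {truck_at(t1,portA)}
    → {pkg_at(p5,portB), truck_at(t1,portA)}
  through step 3 (drive(t1,depot,portA)): drop {truck_at(t1,portA)}, keep {pkg_at(p5,portB)}, require {truck_at(t1,depot)}
    → {pkg_at(p5,portB), truck_at(t1,depot)}
  through step 2 (drive(t1,portB,depot)): drop {truck_at(t1,depot)}, keep {pkg_at(p5,portB)}, require {truck_at(t1,portB)}
    → {pkg_at(p5,portB), truck_at(t1,portB)}
  through step 1 (drive(t1,depot,portB)): drop {truck_at(t1,portB)}, keep {pkg_at(p5,portB)}, require {truck_at(t1,depot)}
    → {pkg_at(p5,portB), truck_at(t1,depot)}

== RESULT ==
["pkg_at(p5,portB)", "truck_at(t1,depot)"]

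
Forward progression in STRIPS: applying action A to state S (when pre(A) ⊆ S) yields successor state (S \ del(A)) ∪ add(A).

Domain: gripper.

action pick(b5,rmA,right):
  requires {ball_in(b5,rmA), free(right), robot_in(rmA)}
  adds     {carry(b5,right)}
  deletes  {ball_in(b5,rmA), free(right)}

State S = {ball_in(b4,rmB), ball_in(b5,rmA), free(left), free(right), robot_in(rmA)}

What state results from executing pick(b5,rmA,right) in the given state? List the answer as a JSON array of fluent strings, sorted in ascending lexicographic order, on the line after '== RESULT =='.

Progress:
  pre ⊆ S: {ball_in(b5,rmA), free(right), robot_in(rmA)} ⊆ S  — applicable
  S \ del = {ball_in(b4,rmB), free(left), robot_in(rmA)}
  ∪ add   = {ball_in(b4,rmB), carry(b5,right), free(left), robot_in(rmA)}

== RESULT ==
["ball_in(b4,rmB)", "carry(b5,right)", "free(left)", "robot_in(rmA)"]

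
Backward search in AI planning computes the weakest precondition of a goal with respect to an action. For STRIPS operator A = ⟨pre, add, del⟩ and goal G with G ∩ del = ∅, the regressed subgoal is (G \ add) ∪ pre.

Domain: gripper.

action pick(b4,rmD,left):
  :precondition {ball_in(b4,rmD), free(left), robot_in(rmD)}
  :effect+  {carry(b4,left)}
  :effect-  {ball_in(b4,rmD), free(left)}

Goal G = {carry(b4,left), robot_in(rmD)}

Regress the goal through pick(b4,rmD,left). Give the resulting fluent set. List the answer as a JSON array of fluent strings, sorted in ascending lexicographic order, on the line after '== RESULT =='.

Compute (G \ add) ∪ pre:
  G ∩ del = {}  (empty — regression defined)
  G \ add = {carry(b4,left), robot_in(rmD)} \ {carry(b4,left)} = {robot_in(rmD)}
  ∪ pre   = {robot_in(rmD)} ∪ {ball_in(b4,rmD), free(left), robot_in(rmD)}
          = {ball_in(b4,rmD), free(left), robot_in(rmD)}

== RESULT ==
["ball_in(b4,rmD)", "free(left)", "robot_in(rmD)"]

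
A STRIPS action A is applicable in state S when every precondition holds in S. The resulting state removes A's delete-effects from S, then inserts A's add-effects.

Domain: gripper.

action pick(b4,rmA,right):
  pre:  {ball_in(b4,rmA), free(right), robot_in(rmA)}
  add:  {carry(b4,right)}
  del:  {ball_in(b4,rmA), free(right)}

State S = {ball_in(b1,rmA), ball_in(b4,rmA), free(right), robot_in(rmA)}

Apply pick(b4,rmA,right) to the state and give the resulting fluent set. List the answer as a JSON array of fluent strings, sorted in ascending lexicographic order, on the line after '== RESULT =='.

Progress:
  pre ⊆ S: {ball_in(b4,rmA), free(right), robot_in(rmA)} ⊆ S  — applicable
  S \ del = {ball_in(b1,rmA), robot_in(rmA)}
  ∪ add   = {ball_in(b1,rmA), carry(b4,right), robot_in(rmA)}

== RESULT ==
["ball_in(b1,rmA)", "carry(b4,right)", "robot_in(rmA)"]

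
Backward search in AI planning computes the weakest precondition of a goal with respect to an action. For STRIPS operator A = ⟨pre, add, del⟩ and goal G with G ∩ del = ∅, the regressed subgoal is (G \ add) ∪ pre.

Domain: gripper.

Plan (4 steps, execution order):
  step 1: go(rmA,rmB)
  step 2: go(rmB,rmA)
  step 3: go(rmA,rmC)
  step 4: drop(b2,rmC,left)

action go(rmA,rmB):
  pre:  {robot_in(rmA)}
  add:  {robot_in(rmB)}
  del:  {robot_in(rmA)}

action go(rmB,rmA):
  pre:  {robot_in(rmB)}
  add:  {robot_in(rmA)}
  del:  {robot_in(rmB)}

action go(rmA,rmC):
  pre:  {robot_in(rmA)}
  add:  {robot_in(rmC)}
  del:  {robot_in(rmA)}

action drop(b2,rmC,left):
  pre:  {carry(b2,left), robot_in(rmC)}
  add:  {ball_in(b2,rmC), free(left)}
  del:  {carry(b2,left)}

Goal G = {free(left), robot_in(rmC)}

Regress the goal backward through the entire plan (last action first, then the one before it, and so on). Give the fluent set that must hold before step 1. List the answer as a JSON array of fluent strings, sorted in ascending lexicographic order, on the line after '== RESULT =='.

Regress step by step:
  through step 4 (drop(b2,rmC,left)): drop {free(left)}, keep {robot_in(rmC)}, require {carry(b2,left), robot_in(rmC)}
    → {carry(b2,left), robot_in(rmC)}
  through step 3 (go(rmA,rmC)): drop {robot_in(rmC)}, keep {carry(b2,left)}, require {robot_in(rmA)}
    → {carry(b2,left), robot_in(rmA)}
  through step 2 (go(rmB,rmA)): drop {robot_in(rmA)}, keep {carry(b2,left)}, require {robot_in(rmB)}
    → {carry(b2,left), robot_in(rmB)}
  through step 1 (go(rmA,rmB)): drop {robot_in(rmB)}, keep {carry(b2,left)}, require {robot_in(rmA)}
    → {carry(b2,left), robot_in(rmA)}

== RESULT ==
["carry(b2,left)", "robot_in(rmA)"]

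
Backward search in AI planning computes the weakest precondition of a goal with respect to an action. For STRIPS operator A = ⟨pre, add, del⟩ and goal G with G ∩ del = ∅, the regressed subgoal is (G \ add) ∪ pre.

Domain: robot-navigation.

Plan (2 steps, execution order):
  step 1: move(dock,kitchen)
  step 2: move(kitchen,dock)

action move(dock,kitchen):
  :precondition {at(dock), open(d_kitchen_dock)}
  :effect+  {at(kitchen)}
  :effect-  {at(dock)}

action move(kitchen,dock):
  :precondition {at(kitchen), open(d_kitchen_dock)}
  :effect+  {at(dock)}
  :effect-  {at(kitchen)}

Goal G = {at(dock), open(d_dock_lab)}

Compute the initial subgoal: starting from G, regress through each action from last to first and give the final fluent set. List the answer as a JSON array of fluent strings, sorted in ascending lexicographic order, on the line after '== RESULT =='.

Work backward from the goal:
  through step 2 (move(kitchen,dock)): drop {at(dock)}, keep {open(d_dock_lab)}, require {at(kitchen), open(d_kitchen_dock)}
    → {at(kitchen), open(d_dock_lab), open(d_kitchen_dock)}
  through step 1 (move(dock,kitchen)): drop {at(kitchen)}, keep {open(d_dock_lab), open(d_kitchen_dock)}, require {at(dock), open(d_kitchen_dock)}
    → {at(dock), open(d_dock_lab), open(d_kitchen_dock)}

== RESULT ==
["at(dock)", "open(d_dock_lab)", "open(d_kitchen_dock)"]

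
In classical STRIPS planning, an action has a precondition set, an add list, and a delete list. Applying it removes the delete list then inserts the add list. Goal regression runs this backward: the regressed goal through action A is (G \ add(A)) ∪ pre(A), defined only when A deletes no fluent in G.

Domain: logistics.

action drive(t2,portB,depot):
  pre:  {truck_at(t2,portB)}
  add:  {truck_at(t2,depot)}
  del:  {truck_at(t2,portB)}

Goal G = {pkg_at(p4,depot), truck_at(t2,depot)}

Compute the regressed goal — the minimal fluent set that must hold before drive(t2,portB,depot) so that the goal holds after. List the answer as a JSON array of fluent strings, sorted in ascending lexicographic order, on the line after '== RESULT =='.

Compute (G \ add) ∪ pre:
  G ∩ del = {}  (empty — regression defined)
  G \ add = {pkg_at(p4,depot), truck_at(t2,depot)} \ {truck_at(t2,depot)} = {pkg_at(p4,depot)}
  ∪ pre   = {pkg_at(p4,depot)} ∪ {truck_at(t2,portB)}
          = {pkg_at(p4,depot), truck_at(t2,portB)}

== RESULT ==
["pkg_at(p4,depot)", "truck_at(t2,portB)"]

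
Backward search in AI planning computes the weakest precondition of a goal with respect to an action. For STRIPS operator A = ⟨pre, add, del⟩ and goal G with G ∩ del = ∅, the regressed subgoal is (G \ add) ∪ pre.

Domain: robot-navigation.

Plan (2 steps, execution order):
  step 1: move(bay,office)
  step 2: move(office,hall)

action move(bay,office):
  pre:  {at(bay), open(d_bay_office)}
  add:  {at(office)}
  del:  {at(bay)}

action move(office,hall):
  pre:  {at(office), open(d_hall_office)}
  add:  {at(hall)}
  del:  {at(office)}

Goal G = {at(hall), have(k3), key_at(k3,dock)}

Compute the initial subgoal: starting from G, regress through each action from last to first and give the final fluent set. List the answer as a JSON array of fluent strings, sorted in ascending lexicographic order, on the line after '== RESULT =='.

Work backward from the goal:
  through step 2 (move(office,hall)): drop {at(hall)}, keep {have(k3), key_at(k3,dock)}, require {at(office), open(d_hall_office)}
    → {at(office), have(k3), key_at(k3,dock), open(d_hall_office)}
  through step 1 (move(bay,office)): drop {at(office)}, keep {have(k3), key_at(k3,dock), open(d_hall_office)}, require {at(bay), open(d_bay_office)}
    → {at(bay), have(k3), key_at(k3,dock), open(d_bay_office), open(d_hall_office)}

== RESULT ==
["at(bay)", "have(k3)", "key_at(k3,dock)", "open(d_bay_office)", "open(d_hall_office)"]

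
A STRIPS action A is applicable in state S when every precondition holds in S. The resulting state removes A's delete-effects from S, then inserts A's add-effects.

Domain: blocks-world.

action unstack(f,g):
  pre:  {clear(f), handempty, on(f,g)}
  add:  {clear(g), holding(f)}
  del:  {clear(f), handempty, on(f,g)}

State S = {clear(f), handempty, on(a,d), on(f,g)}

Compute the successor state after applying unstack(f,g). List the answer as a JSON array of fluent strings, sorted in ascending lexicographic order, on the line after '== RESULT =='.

Progress:
  pre ⊆ S: {clear(f), handempty, on(f,g)} ⊆ S  — applicable
  S \ del = {on(a,d)}
  ∪ add   = {clear(g), holding(f), on(a,d)}

== RESULT ==
["clear(g)", "holding(f)", "on(a,d)"]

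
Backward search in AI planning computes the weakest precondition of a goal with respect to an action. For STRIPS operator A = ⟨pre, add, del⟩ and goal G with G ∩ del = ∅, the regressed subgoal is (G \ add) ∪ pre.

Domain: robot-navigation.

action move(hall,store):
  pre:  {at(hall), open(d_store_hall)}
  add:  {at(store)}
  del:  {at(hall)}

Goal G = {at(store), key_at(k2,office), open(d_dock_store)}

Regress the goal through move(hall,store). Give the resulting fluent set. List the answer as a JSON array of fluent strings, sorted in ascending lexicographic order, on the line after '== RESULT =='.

Regress:
  G ∩ del = {}  (empty — regression defined)
  G \ add = {at(store), key_at(k2,office), open(d_dock_store)} \ {at(store)} = {key_at(k2,office), open(d_dock_store)}
  ∪ pre   = {key_at(k2,office), open(d_dock_store)} ∪ {at(hall), open(d_store_hall)}
          = {at(hall), key_at(k2,office), open(d_dock_store), open(d_store_hall)}

== RESULT ==
["at(hall)", "key_at(k2,office)", "open(d_dock_store)", "open(d_store_hall)"]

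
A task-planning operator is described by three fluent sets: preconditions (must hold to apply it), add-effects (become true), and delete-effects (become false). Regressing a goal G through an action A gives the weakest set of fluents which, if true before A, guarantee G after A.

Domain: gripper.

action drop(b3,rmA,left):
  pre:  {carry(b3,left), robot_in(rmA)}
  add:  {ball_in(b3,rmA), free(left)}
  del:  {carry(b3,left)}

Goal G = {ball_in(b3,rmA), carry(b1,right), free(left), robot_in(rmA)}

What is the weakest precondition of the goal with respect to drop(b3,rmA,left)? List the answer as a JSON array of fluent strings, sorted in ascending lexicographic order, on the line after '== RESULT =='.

Regress:
  G ∩ del = {}  (empty — regression defined)
  G \ add = {ball_in(b3,rmA), carry(b1,right), free(left), robot_in(rmA)} \ {ball_in(b3,rmA), free(left)} = {carry(b1,right), robot_in(rmA)}
  ∪ pre   = {carry(b1,right), robot_in(rmA)} ∪ {carry(b3,left), robot_in(rmA)}
          = {carry(b1,right), carry(b3,left), robot_in(rmA)}

== RESULT ==
["carry(b1,right)", "carry(b3,left)", "robot_in(rmA)"]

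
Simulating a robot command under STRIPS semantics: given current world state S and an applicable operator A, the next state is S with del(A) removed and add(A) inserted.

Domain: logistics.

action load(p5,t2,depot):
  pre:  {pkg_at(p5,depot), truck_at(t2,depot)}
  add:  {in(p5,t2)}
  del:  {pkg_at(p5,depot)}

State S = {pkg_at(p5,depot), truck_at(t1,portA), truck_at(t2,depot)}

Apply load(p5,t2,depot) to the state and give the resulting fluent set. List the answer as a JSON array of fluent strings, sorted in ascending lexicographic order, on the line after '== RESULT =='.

Compute (S \ del) ∪ add:
  pre ⊆ S: {pkg_at(p5,depot), truck_at(t2,depot)} ⊆ S  — applicable
  S \ del = {truck_at(t1,portA), truck_at(t2,depot)}
  ∪ add   = {in(p5,t2), truck_at(t1,portA), truck_at(t2,depot)}

== RESULT ==
["in(p5,t2)", "truck_at(t1,portA)", "truck_at(t2,depot)"]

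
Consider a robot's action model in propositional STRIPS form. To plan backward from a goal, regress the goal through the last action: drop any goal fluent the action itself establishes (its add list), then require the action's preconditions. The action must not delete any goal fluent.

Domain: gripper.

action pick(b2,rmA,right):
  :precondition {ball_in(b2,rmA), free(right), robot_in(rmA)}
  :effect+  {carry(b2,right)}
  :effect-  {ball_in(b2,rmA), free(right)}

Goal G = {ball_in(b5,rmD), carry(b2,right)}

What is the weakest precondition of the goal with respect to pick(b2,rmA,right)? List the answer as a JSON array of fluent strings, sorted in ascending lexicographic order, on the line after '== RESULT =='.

Regress:
  G ∩ del = {}  (empty — regression defined)
  G \ add = {ball_in(b5,rmD), carry(b2,right)} \ {carry(b2,right)} = {ball_in(b5,rmD)}
  ∪ pre   = {ball_in(b5,rmD)} ∪ {ball_in(b2,rmA), free(right), robot_in(rmA)}
          = {ball_in(b2,rmA), ball_in(b5,rmD), free(right), robot_in(rmA)}

== RESULT ==
["ball_in(b2,rmA)", "ball_in(b5,rmD)", "free(right)", "robot_in(rmA)"]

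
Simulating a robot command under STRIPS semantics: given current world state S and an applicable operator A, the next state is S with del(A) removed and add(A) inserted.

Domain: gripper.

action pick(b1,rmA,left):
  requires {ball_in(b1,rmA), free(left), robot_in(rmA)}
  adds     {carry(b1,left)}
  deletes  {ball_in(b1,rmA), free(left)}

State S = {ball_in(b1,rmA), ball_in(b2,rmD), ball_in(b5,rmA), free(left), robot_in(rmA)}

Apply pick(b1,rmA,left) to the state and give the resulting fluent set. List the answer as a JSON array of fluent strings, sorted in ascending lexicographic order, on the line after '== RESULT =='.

Compute (S \ del) ∪ add:
  pre ⊆ S: {ball_in(b1,rmA), free(left), robot_in(rmA)} ⊆ S  — applicable
  S \ del = {ball_in(b2,rmD), ball_in(b5,rmA), robot_in(rmA)}
  ∪ add   = {ball_in(b2,rmD), ball_in(b5,rmA), carry(b1,left), robot_in(rmA)}

== RESULT ==
["ball_in(b2,rmD)", "ball_in(b5,rmA)", "carry(b1,left)", "robot_in(rmA)"]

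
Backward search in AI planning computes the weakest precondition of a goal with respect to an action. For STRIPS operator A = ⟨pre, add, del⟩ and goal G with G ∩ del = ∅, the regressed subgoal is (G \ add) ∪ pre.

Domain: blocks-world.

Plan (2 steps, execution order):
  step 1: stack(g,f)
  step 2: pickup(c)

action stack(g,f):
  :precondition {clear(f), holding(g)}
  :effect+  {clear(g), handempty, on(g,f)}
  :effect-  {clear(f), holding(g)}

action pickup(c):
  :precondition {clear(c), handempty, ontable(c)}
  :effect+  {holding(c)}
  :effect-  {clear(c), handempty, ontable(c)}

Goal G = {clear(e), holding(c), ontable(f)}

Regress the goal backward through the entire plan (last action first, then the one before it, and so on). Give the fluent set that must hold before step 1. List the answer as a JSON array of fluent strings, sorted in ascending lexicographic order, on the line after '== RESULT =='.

Regress step by step:
  through step 2 (pickup(c)): drop {holding(c)}, keep {clear(e), ontable(f)}, require {clear(c), handempty, ontable(c)}
    → {clear(c), clear(e), handempty, ontable(c), ontable(f)}
  through step 1 (stack(g,f)): drop {handempty}, keep {clear(c), clear(e), ontable(c), ontable(f)}, require {clear(f), holding(g)}
    → {clear(c), clear(e), clear(f), holding(g), ontable(c), ontable(f)}

== RESULT ==
["clear(c)", "clear(e)", "clear(f)", "holding(g)", "ontable(c)", "ontable(f)"]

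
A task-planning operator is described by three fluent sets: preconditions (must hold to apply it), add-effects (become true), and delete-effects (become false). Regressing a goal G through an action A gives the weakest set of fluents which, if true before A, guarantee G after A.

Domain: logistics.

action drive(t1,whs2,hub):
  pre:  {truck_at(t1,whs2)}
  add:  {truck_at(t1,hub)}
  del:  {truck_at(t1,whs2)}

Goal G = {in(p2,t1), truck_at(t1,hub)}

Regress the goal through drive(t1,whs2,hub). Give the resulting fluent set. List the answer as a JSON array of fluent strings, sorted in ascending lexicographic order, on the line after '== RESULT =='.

Compute (G \ add) ∪ pre:
  G ∩ del = {}  (empty — regression defined)
  G \ add = {in(p2,t1), truck_at(t1,hub)} \ {truck_at(t1,hub)} = {in(p2,t1)}
  ∪ pre   = {in(p2,t1)} ∪ {truck_at(t1,whs2)}
          = {in(p2,t1), truck_at(t1,whs2)}

== RESULT ==
["in(p2,t1)", "truck_at(t1,whs2)"]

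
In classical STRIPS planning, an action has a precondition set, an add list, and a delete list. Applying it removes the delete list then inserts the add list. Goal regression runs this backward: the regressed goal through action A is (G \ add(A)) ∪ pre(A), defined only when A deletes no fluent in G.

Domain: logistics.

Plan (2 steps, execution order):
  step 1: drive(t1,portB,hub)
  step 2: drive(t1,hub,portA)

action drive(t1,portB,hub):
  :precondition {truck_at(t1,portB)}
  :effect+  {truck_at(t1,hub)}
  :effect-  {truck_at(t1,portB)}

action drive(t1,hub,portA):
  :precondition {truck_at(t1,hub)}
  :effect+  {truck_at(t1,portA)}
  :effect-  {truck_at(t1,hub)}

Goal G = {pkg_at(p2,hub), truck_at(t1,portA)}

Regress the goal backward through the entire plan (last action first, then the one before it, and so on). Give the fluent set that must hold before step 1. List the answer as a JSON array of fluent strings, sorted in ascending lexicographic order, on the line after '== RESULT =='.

Regress step by step:
  through step 2 (drive(t1,hub,portA)): drop {truck_at(t1,portA)}, keep {pkg_at(p2,hub)}, require {truck_at(t1,hub)}
    → {pkg_at(p2,hub), truck_at(t1,hub)}
  through step 1 (drive(t1,portB,hub)): drop {truck_at(t1,hub)}, keep {pkg_at(p2,hub)}, require {truck_at(t1,portB)}
    → {pkg_at(p2,hub), truck_at(t1,portB)}

== RESULT ==
["pkg_at(p2,hub)", "truck_at(t1,portB)"]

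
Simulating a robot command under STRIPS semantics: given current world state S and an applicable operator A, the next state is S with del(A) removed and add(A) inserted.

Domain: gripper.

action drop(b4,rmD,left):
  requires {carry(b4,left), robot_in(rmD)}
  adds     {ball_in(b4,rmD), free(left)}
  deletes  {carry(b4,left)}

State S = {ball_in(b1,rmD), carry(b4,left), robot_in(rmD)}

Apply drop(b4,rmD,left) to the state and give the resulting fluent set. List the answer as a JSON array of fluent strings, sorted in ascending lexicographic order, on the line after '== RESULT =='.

Progress:
  pre ⊆ S: {carry(b4,left), robot_in(rmD)} ⊆ S  — applicable
  S \ del = {ball_in(b1,rmD), robot_in(rmD)}
  ∪ add   = {ball_in(b1,rmD), ball_in(b4,rmD), free(left), robot_in(rmD)}

== RESULT ==
["ball_in(b1,rmD)", "ball_in(b4,rmD)", "free(left)", "robot_in(rmD)"]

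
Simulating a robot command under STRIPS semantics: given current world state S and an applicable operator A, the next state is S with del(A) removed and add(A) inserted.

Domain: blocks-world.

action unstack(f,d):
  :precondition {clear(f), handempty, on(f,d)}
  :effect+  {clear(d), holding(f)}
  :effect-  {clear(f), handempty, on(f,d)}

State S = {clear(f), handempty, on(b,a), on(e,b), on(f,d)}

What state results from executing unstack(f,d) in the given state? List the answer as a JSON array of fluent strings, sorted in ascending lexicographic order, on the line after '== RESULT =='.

Compute (S \ del) ∪ add:
  pre ⊆ S: {clear(f), handempty, on(f,d)} ⊆ S  — applicable
  S \ del = {on(b,a), on(e,b)}
  ∪ add   = {clear(d), holding(f), on(b,a), on(e,b)}

== RESULT ==
["clear(d)", "holding(f)", "on(b,a)", "on(e,b)"]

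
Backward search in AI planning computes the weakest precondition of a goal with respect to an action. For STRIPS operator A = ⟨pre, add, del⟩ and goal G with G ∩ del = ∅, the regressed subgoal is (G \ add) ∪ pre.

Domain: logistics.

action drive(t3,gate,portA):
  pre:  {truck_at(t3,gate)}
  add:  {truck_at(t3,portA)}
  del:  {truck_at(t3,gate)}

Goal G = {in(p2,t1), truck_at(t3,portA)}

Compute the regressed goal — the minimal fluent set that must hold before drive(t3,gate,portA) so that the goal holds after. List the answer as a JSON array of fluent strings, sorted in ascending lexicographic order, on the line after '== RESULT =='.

Regress:
  G ∩ del = {}  (empty — regression defined)
  G \ add = {in(p2,t1), truck_at(t3,portA)} \ {truck_at(t3,portA)} = {in(p2,t1)}
  ∪ pre   = {in(p2,t1)} ∪ {truck_at(t3,gate)}
          = {in(p2,t1), truck_at(t3,gate)}

== RESULT ==
["in(p2,t1)", "truck_at(t3,gate)"]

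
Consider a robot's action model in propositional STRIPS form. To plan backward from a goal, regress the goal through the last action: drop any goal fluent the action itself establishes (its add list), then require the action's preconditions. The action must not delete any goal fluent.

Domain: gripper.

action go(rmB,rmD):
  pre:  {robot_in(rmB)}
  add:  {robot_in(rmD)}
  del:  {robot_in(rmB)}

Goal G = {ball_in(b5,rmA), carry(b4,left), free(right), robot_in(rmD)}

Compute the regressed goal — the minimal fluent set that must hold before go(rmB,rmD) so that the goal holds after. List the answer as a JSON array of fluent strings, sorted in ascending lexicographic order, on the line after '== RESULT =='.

Regress:
  G ∩ del = {}  (empty — regression defined)
  G \ add = {ball_in(b5,rmA), carry(b4,left), free(right), robot_in(rmD)} \ {robot_in(rmD)} = {ball_in(b5,rmA), carry(b4,left), free(right)}
  ∪ pre   = {ball_in(b5,rmA), carry(b4,left), free(right)} ∪ {robot_in(rmB)}
          = {ball_in(b5,rmA), carry(b4,left), free(right), robot_in(rmB)}

== RESULT ==
["ball_in(b5,rmA)", "carry(b4,left)", "free(right)", "robot_in(rmB)"]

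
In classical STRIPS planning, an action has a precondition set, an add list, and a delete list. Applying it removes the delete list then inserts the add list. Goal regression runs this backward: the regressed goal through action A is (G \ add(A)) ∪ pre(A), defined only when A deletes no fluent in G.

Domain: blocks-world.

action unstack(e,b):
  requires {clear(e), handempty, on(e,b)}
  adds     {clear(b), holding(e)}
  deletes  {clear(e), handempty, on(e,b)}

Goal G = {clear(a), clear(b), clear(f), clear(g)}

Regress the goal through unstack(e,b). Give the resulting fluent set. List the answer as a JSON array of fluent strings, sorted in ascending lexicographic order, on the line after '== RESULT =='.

Regress:
  G ∩ del = {}  (empty — regression defined)
  G \ add = {clear(a), clear(b), clear(f), clear(g)} \ {clear(b), holding(e)} = {clear(a), clear(f), clear(g)}
  ∪ pre   = {clear(a), clear(f), clear(g)} ∪ {clear(e), handempty, on(e,b)}
          = {clear(a), clear(e), clear(f), clear(g), handempty, on(e,b)}

== RESULT ==
["clear(a)", "clear(e)", "clear(f)", "clear(g)", "handempty", "on(e,b)"]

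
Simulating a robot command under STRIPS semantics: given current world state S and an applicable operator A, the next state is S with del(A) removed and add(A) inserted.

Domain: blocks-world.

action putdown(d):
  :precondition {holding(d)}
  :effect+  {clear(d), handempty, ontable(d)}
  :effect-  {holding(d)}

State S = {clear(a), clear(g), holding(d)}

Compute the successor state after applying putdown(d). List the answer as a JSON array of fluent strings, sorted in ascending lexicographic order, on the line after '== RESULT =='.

Progress:
  pre ⊆ S: {holding(d)} ⊆ S  — applicable
  S \ del = {clear(a), clear(g)}
  ∪ add   = {clear(a), clear(d), clear(g), handempty, ontable(d)}

== RESULT ==
["clear(a)", "clear(d)", "clear(g)", "handempty", "ontable(d)"]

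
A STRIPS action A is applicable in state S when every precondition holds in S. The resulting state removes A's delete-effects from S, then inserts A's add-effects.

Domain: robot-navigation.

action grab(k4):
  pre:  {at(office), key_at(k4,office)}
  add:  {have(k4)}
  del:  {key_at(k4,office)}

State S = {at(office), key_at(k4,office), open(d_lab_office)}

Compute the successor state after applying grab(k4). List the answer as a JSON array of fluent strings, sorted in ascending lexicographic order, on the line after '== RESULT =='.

Progress:
  pre ⊆ S: {at(office), key_at(k4,office)} ⊆ S  — applicable
  S \ del = {at(office), open(d_lab_office)}
  ∪ add   = {at(office), have(k4), open(d_lab_office)}

== RESULT ==
["at(office)", "have(k4)", "open(d_lab_office)"]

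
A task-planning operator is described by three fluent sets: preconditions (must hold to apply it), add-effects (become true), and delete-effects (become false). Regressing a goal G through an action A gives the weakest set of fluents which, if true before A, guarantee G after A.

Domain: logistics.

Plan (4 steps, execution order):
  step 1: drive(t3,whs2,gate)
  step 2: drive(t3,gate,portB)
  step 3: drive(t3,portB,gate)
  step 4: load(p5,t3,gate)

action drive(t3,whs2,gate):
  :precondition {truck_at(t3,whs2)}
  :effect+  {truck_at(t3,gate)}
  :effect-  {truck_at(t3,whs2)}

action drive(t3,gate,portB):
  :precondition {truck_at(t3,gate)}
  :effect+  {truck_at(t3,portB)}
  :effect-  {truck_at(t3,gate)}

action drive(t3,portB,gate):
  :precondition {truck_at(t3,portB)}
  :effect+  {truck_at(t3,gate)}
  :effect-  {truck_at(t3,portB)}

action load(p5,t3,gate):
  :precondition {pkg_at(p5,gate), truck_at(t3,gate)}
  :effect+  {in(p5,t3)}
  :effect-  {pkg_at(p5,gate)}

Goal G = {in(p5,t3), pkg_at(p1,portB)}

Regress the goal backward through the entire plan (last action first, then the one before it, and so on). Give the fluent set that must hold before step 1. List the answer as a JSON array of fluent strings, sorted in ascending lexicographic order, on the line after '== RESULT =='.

Work backward from the goal:
  through step 4 (load(p5,t3,gate)): drop {in(p5,t3)}, keep {pkg_at(p1,portB)}, require {pkg_at(p5,gate), truck_at(t3,gate)}
    → {pkg_at(p1,portB), pkg_at(p5,gate), truck_at(t3,gate)}
  through step 3 (drive(t3,portB,gate)): drop {truck_at(t3,gate)}, keep {pkg_at(p1,portB), pkg_at(p5,gate)}, require {truck_at(t3,portB)}
    → {pkg_at(p1,portB), pkg_at(p5,gate), truck_at(t3,portB)}
  through step 2 (drive(t3,gate,portB)): drop {truck_at(t3,portB)}, keep {pkg_at(p1,portB), pkg_at(p5,gate)}, require {truck_at(t3,gate)}
    → {pkg_at(p1,portB), pkg_at(p5,gate), truck_at(t3,gate)}
  through step 1 (drive(t3,whs2,gate)): drop {truck_at(t3,gate)}, keep {pkg_at(p1,portB), pkg_at(p5,gate)}, require {truck_at(t3,whs2)}
    → {pkg_at(p1,portB), pkg_at(p5,gate), truck_at(t3,whs2)}

== RESULT ==
["pkg_at(p1,portB)", "pkg_at(p5,gate)", "truck_at(t3,whs2)"]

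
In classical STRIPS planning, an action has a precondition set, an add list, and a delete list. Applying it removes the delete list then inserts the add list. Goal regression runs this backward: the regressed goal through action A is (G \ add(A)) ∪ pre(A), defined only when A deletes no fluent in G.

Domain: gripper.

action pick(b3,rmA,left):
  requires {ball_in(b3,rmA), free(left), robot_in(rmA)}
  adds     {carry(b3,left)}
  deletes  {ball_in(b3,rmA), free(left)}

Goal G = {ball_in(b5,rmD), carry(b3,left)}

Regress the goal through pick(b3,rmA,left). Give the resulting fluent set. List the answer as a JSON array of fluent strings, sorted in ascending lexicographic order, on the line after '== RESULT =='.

Regress:
  G ∩ del = {}  (empty — regression defined)
  G \ add = {ball_in(b5,rmD), carry(b3,left)} \ {carry(b3,left)} = {ball_in(b5,rmD)}
  ∪ pre   = {ball_in(b5,rmD)} ∪ {ball_in(b3,rmA), free(left), robot_in(rmA)}
          = {ball_in(b3,rmA), ball_in(b5,rmD), free(left), robot_in(rmA)}

== RESULT ==
["ball_in(b3,rmA)", "ball_in(b5,rmD)", "free(left)", "robot_in(rmA)"]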